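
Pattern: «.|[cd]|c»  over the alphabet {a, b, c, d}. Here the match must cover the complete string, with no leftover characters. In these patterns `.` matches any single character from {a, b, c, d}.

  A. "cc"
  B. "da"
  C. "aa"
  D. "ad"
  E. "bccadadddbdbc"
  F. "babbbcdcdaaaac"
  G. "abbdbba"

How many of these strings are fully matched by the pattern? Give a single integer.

0

A. "cc" → no match
B. "da" → no match
C. "aa" → no match
D. "ad" → no match
E → no match
F → no match
G. "abbdbba" → no match
Total matched: 0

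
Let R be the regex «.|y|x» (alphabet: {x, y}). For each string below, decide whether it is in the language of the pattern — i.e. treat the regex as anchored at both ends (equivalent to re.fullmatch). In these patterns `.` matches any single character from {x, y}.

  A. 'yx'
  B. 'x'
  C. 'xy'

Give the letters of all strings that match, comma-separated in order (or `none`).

B

A → no match
B → match
C → no match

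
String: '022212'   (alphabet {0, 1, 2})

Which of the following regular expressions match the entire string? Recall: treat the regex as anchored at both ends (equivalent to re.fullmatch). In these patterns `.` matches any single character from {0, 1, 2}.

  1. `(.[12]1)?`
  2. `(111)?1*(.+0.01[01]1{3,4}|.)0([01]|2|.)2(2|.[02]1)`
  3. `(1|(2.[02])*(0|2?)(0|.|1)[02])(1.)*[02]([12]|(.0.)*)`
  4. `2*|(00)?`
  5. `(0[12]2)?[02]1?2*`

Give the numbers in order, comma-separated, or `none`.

5

1 → no match
2 → no match
3 → no match
4 → no match
5 → match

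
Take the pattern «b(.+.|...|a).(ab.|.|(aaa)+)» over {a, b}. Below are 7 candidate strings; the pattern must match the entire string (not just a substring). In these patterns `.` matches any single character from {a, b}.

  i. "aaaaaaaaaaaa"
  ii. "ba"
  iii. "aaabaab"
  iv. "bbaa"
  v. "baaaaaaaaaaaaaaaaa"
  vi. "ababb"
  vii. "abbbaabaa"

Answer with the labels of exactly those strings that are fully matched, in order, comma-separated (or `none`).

i. "aaaaaaaaaaaa" → no match — must start with "b"
ii. "ba" → no match
iii. "aaabaab" → no match — must start with "b"
iv. "bbaa" → no match
v → match
vi. "ababb" → no match — must start with "b"
vii. "abbbaabaa" → no match — must start with "b"

v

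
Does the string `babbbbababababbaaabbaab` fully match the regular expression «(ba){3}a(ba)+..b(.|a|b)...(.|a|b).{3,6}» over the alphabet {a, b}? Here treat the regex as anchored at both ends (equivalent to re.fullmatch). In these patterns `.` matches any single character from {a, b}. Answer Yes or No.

No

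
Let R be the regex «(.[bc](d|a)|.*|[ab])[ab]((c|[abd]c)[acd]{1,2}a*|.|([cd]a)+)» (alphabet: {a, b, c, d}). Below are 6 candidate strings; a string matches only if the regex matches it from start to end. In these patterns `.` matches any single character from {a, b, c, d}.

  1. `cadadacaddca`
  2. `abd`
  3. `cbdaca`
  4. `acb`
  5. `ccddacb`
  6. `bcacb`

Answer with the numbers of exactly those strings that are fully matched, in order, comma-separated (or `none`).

2, 3

1. `cadadacaddca` → no match
2. `abd` → match
3. `cbdaca` → match
4. `acb` → no match
5. `ccddacb` → no match
6. `bcacb` → no match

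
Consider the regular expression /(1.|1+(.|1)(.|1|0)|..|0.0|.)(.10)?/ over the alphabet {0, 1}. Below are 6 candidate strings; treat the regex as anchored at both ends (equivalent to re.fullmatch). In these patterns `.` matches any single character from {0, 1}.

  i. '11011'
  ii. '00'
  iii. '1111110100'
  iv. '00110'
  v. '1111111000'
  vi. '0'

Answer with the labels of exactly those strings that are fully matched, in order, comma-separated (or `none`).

ii, iv, vi

i → no match
ii → match
iii → no match
iv → match
v → no match
vi → match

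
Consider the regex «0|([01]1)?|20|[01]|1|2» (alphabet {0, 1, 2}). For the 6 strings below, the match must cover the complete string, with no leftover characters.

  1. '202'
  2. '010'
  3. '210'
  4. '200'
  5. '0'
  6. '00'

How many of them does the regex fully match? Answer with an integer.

1 → no match
2 → no match
3 → no match
4 → no match
5 → match
6 → no match
Total matched: 1

1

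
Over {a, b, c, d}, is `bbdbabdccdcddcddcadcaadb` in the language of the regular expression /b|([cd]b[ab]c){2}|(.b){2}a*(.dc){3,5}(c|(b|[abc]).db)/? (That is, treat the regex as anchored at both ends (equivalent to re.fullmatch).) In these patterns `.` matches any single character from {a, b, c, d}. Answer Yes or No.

Yes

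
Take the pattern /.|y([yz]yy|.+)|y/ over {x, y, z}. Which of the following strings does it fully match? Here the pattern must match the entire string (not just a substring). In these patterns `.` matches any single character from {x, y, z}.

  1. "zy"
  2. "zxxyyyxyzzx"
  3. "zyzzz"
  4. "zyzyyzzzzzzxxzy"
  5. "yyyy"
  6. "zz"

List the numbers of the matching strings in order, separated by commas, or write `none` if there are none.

1 → no match
2 → no match
3 → no match
4 → no match
5 → match
6 → no match

5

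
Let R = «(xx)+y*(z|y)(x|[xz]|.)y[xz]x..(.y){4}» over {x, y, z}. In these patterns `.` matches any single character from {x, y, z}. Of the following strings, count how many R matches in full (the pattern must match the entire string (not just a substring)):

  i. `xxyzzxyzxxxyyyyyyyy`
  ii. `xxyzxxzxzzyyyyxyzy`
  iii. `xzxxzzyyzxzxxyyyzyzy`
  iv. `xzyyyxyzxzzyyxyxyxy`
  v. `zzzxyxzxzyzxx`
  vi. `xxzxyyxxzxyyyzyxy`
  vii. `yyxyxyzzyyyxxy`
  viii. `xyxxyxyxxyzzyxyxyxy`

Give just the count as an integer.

i → no match
ii → no match
iii → no match — must start with `xx`
iv → no match — must start with `xx`
v → no match — must start with `xx`
vi → no match
vii → no match — must start with `xx`
viii → no match — must start with `xx`
Total matched: 0

0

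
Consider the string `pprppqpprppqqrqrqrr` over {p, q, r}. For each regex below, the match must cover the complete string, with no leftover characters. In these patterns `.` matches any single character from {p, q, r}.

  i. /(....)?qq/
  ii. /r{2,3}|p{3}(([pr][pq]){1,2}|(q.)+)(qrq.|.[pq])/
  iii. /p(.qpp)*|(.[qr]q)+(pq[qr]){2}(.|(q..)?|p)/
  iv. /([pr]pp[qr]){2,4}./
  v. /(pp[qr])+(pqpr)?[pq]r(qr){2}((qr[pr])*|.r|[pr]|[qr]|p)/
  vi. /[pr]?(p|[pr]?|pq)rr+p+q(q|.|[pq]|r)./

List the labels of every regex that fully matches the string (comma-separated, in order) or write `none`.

v

i → no match — must end with `qq`
ii → no match
iii → no match
iv → no match
v → match
vi → no match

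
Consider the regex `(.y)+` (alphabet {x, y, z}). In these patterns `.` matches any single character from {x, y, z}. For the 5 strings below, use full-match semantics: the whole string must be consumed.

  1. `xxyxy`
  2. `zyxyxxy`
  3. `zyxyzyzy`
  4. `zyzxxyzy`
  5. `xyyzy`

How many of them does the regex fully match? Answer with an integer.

1. `xxyxy` → no match
2. `zyxyxxy` → no match
3. `zyxyzyzy` → match
4. `zyzxxyzy` → no match
5. `xyyzy` → no match
Total matched: 1

1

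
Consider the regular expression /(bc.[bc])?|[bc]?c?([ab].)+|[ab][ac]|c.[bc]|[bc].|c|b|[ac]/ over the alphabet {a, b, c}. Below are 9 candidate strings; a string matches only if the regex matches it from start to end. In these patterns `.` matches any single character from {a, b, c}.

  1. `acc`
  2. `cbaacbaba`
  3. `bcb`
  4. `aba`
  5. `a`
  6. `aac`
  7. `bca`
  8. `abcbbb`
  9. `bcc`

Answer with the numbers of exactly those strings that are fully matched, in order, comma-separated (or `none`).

2, 5

1. `acc` → no match
2. `cbaacbaba` → match
3. `bcb` → no match
4. `aba` → no match
5. `a` → match
6. `aac` → no match
7. `bca` → no match
8. `abcbbb` → no match
9. `bcc` → no match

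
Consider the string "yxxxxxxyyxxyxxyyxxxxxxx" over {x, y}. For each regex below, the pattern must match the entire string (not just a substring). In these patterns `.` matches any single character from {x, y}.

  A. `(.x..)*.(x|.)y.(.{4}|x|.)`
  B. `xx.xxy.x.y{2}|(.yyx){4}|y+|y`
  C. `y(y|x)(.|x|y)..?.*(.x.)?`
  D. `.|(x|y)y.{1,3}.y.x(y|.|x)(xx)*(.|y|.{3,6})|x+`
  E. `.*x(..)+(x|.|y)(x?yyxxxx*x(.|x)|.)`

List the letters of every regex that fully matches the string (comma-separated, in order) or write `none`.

C, E

A → no match
B → no match
C → match
D → no match
E → match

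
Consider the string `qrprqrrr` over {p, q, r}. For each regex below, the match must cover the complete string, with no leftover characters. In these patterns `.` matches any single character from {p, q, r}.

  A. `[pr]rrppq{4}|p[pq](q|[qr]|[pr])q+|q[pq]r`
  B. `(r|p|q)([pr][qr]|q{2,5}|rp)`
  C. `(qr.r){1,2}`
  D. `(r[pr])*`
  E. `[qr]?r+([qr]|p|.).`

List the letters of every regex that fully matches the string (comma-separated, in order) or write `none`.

C

A → no match
B → no match
C → match
D → no match
E → no match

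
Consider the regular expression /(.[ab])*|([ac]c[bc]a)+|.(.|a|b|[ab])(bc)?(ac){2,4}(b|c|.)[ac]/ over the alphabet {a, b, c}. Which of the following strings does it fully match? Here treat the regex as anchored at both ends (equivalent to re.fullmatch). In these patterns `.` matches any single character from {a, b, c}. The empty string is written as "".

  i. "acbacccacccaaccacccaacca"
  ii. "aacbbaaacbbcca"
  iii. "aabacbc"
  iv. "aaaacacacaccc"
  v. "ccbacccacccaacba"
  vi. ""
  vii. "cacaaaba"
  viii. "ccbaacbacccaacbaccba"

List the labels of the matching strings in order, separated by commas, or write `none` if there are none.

i, v, vi, vii, viii

i → match
ii → no match
iii → no match
iv → no match
v → match
vi → match
vii → match
viii → match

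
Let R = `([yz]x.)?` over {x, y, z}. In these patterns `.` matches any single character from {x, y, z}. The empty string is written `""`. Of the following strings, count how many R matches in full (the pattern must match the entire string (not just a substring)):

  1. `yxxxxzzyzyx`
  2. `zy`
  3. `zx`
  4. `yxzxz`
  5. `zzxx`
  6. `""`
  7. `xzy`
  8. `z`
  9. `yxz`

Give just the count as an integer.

2

1 → no match
2 → no match
3 → no match
4 → no match
5 → no match
6 → match
7 → no match
8 → no match
9 → match
Total matched: 2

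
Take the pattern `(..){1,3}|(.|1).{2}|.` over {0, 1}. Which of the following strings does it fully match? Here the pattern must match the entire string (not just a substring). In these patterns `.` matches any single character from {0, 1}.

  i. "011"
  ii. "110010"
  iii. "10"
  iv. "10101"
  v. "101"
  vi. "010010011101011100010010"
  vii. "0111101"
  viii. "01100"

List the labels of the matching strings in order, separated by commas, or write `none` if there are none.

i. "011" → match
ii. "110010" → match
iii. "10" → match
iv. "10101" → no match
v. "101" → match
vi → no match
vii. "0111101" → no match
viii. "01100" → no match

i, ii, iii, v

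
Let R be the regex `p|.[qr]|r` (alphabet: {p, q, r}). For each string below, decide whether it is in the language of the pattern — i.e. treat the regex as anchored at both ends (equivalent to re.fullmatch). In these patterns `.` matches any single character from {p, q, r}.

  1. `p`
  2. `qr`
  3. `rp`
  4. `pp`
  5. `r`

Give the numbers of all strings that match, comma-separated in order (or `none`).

1 → match
2 → match
3 → no match
4 → no match
5 → match

1, 2, 5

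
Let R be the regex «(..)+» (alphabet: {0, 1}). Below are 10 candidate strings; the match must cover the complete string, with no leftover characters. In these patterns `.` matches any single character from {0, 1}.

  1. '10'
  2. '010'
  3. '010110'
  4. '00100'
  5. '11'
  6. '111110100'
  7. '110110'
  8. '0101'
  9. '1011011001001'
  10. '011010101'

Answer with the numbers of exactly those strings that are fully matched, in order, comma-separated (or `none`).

1 → match
2 → no match
3 → match
4 → no match
5 → match
6 → no match
7 → match
8 → match
9 → no match
10 → no match

1, 3, 5, 7, 8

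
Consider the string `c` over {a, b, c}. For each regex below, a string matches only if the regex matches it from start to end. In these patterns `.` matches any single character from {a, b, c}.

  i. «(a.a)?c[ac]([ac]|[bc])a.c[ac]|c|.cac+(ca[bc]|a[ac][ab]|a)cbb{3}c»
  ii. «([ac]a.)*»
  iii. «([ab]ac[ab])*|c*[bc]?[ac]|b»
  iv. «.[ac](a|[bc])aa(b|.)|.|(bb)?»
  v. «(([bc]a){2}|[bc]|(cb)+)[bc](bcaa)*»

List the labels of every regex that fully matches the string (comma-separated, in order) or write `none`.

i → match
ii → no match
iii → match
iv → match
v → no match

i, iii, iv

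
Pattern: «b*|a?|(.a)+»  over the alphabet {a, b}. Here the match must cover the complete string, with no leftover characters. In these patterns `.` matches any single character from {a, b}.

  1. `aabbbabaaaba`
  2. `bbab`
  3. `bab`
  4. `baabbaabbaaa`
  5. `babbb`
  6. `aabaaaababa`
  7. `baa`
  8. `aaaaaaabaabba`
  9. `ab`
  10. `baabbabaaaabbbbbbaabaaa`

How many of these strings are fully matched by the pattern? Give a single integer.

1 → no match
2 → no match
3 → no match
4 → no match
5 → no match
6 → no match
7 → no match
8 → no match
9 → no match
10 → no match
Total matched: 0

0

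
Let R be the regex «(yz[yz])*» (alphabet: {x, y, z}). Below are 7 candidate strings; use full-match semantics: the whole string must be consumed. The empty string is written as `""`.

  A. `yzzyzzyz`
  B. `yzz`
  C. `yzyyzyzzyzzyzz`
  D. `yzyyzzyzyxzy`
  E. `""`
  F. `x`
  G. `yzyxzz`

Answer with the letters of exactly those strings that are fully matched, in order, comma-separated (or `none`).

A → no match
B → match
C → no match
D → no match
E → match
F → no match
G → no match

B, E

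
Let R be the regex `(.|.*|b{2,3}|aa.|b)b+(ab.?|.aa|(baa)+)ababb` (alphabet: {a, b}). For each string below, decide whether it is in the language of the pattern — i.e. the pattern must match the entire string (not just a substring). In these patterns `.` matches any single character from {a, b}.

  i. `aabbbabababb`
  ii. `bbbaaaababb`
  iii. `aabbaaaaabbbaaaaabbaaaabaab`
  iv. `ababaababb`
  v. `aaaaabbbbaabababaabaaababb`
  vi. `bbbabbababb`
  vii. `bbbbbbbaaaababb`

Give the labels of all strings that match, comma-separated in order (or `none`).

i, ii, iv, vi, vii

i → match
ii → match
iii → no match — must end with `ababb`
iv → match
v → no match
vi → match
vii → match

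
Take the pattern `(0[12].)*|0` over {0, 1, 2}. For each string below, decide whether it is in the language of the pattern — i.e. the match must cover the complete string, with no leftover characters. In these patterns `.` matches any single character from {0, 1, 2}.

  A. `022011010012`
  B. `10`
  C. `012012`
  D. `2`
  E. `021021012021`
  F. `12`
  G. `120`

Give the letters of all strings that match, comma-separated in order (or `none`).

A. `022011010012` → match
B. `10` → no match
C. `012012` → match
D. `2` → no match
E. `021021012021` → match
F. `12` → no match
G. `120` → no match

A, C, E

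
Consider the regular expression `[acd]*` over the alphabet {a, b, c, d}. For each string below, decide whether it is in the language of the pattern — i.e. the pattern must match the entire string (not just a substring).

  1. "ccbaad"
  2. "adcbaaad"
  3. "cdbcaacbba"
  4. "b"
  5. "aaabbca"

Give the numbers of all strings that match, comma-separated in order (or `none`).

1. "ccbaad" → no match
2. "adcbaaad" → no match
3. "cdbcaacbba" → no match
4. "b" → no match
5. "aaabbca" → no match

none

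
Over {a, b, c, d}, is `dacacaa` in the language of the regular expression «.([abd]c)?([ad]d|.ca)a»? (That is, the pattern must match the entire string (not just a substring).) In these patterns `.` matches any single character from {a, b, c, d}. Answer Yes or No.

Yes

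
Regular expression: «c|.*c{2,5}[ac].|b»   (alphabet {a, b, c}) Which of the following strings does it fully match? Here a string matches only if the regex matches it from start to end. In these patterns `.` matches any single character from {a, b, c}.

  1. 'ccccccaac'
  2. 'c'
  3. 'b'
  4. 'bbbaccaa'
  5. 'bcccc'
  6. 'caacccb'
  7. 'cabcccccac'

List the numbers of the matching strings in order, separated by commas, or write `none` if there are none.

2, 3, 4, 5, 6, 7

1 → no match
2 → match
3 → match
4 → match
5 → match
6 → match
7 → match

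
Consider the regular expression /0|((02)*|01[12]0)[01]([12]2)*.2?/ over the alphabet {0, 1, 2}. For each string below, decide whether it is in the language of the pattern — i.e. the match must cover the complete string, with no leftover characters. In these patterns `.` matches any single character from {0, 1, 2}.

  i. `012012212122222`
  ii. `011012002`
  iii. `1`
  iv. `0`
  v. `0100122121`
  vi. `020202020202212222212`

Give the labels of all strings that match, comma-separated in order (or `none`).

i, iv, vi

i → match
ii → no match
iii → no match
iv → match
v → no match
vi → match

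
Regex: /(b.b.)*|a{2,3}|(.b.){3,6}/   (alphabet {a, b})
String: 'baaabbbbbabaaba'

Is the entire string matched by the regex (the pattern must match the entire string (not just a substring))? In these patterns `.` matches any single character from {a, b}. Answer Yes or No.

No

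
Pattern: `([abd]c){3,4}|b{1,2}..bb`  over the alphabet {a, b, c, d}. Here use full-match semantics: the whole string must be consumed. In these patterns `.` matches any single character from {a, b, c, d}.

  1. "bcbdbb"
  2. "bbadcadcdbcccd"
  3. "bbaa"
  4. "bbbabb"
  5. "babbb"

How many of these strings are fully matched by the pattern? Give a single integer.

1 → no match
2 → no match
3 → no match
4 → match
5 → match
Total matched: 2

2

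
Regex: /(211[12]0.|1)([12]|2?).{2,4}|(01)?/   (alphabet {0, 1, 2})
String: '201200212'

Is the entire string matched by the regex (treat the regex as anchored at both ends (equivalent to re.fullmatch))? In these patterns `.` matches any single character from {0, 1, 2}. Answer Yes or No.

No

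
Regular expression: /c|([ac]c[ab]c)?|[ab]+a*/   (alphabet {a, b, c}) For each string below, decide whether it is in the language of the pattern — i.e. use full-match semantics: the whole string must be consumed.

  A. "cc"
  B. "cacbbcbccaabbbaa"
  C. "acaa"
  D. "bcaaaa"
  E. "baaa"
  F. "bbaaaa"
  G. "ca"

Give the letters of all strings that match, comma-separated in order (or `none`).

E, F

A → no match
B → no match
C → no match
D → no match
E → match
F → match
G → no match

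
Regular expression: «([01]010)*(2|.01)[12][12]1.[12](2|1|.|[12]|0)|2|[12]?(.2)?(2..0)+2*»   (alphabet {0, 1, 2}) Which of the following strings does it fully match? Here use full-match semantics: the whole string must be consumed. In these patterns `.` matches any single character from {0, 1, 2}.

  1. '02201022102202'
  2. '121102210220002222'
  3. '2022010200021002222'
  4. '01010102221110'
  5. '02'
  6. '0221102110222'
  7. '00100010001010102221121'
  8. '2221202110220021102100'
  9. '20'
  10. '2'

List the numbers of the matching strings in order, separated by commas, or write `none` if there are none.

1 → no match
2 → no match
3 → match
4 → no match
5 → no match
6 → match
7 → match
8 → match
9 → no match
10 → match

3, 6, 7, 8, 10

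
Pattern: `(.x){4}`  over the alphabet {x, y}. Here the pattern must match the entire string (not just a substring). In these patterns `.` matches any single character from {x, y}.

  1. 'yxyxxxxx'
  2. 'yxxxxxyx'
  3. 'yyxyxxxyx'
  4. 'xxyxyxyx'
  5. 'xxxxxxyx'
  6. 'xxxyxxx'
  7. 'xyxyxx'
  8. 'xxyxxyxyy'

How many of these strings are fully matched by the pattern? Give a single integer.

4

1 → match
2 → match
3 → no match
4 → match
5 → match
6 → no match
7 → no match
8 → no match — must end with 'x'
Total matched: 4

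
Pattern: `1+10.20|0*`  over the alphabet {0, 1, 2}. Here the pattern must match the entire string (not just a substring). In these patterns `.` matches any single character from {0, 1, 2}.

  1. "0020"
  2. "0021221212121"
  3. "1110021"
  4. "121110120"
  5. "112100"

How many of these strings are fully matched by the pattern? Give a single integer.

1. "0020" → no match
2 → no match
3. "1110021" → no match
4. "121110120" → no match
5. "112100" → no match
Total matched: 0

0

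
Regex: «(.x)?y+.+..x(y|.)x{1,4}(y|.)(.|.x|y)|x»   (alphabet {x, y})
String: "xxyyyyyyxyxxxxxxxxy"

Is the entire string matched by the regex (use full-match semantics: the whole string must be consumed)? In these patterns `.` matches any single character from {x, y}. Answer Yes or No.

Yes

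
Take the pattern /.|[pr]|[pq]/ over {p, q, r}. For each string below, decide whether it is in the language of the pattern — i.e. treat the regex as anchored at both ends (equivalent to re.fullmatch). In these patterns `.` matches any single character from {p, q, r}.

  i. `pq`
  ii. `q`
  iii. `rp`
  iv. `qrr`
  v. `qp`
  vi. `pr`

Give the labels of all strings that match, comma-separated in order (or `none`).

ii

i → no match
ii → match
iii → no match
iv → no match
v → no match
vi → no match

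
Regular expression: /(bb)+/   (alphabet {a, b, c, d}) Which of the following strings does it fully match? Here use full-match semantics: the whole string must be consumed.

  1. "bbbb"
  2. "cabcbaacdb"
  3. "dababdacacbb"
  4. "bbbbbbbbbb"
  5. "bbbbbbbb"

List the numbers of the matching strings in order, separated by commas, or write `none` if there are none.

1 → match
2 → no match — must start with "bb"
3 → no match — must start with "bb"
4 → match
5 → match

1, 4, 5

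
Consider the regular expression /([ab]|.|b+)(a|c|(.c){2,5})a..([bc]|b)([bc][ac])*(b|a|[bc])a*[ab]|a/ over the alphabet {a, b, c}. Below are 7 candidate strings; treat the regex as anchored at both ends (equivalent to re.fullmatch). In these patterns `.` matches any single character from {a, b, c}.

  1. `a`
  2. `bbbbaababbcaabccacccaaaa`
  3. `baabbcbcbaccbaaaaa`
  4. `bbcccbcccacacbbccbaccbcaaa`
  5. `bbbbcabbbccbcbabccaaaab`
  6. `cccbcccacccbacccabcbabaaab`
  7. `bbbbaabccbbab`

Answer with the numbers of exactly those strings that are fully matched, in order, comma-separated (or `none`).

1, 3, 4, 5, 6

1 → match
2 → no match
3 → match
4 → match
5 → match
6 → match
7 → no match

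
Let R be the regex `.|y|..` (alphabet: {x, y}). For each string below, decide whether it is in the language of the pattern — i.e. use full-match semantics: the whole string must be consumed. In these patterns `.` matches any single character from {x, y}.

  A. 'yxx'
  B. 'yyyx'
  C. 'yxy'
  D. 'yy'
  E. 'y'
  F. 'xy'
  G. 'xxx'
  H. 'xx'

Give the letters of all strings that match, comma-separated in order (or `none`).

D, E, F, H

A. 'yxx' → no match
B. 'yyyx' → no match
C. 'yxy' → no match
D. 'yy' → match
E. 'y' → match
F. 'xy' → match
G. 'xxx' → no match
H. 'xx' → match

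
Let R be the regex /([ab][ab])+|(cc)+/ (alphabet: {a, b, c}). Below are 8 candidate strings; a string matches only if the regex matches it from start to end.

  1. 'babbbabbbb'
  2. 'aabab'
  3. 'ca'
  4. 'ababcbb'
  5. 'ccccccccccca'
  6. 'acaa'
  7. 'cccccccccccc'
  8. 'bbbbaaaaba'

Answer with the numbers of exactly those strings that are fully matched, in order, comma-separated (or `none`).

1, 7, 8

1. 'babbbabbbb' → match
2. 'aabab' → no match
3. 'ca' → no match
4. 'ababcbb' → no match
5. 'ccccccccccca' → no match
6. 'acaa' → no match
7. 'cccccccccccc' → match
8. 'bbbbaaaaba' → match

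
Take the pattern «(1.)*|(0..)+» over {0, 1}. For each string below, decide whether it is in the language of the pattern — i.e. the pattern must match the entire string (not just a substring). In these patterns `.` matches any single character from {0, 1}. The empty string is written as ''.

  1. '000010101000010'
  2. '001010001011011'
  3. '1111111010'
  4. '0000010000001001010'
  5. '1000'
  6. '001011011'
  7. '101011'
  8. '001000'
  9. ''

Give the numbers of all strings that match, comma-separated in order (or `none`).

2, 3, 6, 7, 8, 9

1 → no match
2 → match
3 → match
4 → no match
5 → no match
6 → match
7 → match
8 → match
9 → match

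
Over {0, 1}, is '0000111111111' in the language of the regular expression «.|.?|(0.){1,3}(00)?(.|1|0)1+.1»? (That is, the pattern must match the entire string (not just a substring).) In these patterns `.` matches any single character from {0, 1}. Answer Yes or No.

Yes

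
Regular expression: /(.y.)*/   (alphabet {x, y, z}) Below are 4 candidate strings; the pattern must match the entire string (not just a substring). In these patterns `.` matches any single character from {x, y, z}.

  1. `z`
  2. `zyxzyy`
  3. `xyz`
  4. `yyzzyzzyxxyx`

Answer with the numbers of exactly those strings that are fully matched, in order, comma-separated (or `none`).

1. `z` → no match
2. `zyxzyy` → match
3. `xyz` → match
4. `yyzzyzzyxxyx` → match

2, 3, 4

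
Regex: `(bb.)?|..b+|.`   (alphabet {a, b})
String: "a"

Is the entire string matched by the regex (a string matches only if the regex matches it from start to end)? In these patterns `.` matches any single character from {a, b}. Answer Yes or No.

Yes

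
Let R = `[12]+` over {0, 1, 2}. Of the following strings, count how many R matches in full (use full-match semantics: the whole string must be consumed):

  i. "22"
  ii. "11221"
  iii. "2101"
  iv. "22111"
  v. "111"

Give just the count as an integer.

i → match
ii → match
iii → no match
iv → match
v → match
Total matched: 4

4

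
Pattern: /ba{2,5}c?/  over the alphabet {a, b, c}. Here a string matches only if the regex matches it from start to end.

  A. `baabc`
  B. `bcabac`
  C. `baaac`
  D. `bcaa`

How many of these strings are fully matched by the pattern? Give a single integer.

1

A → no match
B → no match — must start with `ba`
C → match
D → no match — must start with `ba`
Total matched: 1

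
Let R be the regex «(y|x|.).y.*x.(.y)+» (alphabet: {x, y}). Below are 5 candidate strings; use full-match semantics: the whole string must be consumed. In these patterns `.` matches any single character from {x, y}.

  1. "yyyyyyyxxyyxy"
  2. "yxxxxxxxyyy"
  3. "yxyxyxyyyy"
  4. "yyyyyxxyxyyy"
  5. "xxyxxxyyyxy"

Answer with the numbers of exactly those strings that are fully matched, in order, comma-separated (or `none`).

1 → match
2 → no match
3 → no match
4 → match
5 → match

1, 4, 5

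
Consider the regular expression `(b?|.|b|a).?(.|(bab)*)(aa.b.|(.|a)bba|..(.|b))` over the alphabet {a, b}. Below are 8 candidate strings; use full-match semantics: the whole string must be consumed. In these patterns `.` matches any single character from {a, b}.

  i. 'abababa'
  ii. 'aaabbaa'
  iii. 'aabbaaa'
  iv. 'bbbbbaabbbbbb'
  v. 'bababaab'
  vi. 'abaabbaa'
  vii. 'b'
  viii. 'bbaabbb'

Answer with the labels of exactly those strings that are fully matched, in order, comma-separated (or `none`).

i, v, viii

i. 'abababa' → match
ii. 'aaabbaa' → no match
iii. 'aabbaaa' → no match
iv → no match
v. 'bababaab' → match
vi. 'abaabbaa' → no match
vii. 'b' → no match
viii. 'bbaabbb' → match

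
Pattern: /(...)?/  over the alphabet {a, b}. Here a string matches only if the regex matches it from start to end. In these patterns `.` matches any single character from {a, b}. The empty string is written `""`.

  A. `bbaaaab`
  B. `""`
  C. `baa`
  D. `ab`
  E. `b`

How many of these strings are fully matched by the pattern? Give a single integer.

2

A → no match
B → match
C → match
D → no match
E → no match
Total matched: 2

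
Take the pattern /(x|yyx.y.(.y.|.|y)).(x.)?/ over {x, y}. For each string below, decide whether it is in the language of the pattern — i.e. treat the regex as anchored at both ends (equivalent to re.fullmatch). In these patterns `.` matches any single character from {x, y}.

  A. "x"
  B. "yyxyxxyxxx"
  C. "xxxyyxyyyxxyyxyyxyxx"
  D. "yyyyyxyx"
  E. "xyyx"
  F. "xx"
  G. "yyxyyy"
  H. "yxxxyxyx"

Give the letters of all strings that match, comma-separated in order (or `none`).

F

A → no match
B → no match
C → no match
D → no match
E → no match
F → match
G → no match
H → no match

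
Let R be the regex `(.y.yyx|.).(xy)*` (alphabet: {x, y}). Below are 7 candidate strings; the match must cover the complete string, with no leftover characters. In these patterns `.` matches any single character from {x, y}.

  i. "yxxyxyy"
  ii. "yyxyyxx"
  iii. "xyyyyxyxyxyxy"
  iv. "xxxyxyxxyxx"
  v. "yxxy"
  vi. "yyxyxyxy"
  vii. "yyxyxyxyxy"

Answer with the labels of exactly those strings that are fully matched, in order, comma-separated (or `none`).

i → no match
ii → match
iii → match
iv → no match
v → match
vi → match
vii → match

ii, iii, v, vi, vii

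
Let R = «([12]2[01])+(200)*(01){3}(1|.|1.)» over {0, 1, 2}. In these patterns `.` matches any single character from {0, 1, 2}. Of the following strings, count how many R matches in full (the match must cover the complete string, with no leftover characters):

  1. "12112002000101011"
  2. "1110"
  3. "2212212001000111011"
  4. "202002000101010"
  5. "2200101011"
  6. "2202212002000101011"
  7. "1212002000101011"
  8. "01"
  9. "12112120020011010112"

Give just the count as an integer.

1 → no match
2 → no match
3 → no match
4 → no match
5 → match
6 → match
7 → match
8 → no match
9 → no match
Total matched: 3

3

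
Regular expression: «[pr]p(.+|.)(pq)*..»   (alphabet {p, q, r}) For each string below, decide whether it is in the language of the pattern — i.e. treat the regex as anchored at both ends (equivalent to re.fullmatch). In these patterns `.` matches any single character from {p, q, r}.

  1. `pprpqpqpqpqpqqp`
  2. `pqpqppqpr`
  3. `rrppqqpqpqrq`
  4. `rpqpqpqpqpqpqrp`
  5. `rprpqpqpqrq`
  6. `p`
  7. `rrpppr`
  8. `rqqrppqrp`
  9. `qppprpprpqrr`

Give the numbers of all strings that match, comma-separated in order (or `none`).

1 → match
2 → no match
3 → no match
4 → match
5 → match
6 → no match
7 → no match
8 → no match
9 → no match

1, 4, 5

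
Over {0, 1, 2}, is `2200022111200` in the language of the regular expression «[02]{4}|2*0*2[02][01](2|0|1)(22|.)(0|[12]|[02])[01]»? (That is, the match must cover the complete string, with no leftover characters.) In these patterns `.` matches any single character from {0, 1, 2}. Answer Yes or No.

No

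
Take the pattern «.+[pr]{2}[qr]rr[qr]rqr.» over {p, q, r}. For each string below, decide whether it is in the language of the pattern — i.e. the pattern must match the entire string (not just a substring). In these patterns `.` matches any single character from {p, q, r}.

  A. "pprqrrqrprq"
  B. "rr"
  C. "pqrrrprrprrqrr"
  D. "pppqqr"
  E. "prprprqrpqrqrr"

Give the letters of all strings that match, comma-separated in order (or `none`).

A → no match
B → no match
C → no match
D → no match
E → no match

none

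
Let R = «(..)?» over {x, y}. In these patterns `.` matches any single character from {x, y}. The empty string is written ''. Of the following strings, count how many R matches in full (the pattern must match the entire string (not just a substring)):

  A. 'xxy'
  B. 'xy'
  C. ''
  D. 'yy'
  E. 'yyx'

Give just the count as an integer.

A → no match
B → match
C → match
D → match
E → no match
Total matched: 3

3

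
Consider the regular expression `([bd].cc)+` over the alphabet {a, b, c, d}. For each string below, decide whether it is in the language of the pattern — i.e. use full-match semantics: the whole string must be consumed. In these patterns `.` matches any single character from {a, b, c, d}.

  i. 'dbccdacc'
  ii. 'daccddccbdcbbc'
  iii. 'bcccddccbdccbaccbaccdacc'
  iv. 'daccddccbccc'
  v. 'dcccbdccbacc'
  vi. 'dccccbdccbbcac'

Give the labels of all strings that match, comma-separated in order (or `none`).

i, iii, iv, v

i → match
ii → no match — must end with 'cc'
iii → match
iv → match
v → match
vi → no match — must end with 'cc'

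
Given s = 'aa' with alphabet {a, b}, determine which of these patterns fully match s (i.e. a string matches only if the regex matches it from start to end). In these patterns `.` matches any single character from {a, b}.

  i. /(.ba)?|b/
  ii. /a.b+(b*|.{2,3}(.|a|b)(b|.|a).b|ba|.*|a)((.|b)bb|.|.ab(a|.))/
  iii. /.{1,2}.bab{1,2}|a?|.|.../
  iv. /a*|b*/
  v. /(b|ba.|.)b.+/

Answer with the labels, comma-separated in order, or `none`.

iv

i → no match
ii → no match
iii → no match
iv → match
v → no match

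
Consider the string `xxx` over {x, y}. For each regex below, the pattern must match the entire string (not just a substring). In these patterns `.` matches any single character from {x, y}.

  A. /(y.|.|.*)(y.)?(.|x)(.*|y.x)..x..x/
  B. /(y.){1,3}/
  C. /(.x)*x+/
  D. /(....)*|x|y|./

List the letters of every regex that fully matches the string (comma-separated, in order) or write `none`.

A → no match
B → no match — must start with `y`
C → match
D → no match

C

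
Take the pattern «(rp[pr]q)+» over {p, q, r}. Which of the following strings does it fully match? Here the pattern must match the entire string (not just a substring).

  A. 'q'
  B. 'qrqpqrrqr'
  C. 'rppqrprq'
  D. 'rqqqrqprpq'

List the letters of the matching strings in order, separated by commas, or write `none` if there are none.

A → no match — must start with 'rp'
B → no match — must start with 'rp'
C → match
D → no match — must start with 'rp'

C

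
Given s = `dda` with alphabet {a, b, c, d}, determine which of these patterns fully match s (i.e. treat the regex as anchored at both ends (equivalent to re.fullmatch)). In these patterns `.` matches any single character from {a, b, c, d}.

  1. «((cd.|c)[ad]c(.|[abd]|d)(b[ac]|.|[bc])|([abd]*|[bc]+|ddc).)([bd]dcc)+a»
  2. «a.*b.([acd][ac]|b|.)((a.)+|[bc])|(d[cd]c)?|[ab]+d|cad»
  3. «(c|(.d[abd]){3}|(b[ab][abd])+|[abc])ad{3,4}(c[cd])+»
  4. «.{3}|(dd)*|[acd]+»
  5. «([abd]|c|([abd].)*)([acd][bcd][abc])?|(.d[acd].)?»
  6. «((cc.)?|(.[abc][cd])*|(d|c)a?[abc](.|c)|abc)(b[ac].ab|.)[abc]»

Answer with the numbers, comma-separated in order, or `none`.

4, 5

1 → no match — must end with `dcca`
2 → no match
3 → no match
4 → match
5 → match
6 → no match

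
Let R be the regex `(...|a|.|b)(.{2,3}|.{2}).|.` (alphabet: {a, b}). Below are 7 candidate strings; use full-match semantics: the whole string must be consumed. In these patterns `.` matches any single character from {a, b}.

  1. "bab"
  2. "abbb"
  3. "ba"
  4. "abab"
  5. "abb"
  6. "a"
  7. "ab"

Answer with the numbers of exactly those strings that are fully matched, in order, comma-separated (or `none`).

1 → no match
2 → match
3 → no match
4 → match
5 → no match
6 → match
7 → no match

2, 4, 6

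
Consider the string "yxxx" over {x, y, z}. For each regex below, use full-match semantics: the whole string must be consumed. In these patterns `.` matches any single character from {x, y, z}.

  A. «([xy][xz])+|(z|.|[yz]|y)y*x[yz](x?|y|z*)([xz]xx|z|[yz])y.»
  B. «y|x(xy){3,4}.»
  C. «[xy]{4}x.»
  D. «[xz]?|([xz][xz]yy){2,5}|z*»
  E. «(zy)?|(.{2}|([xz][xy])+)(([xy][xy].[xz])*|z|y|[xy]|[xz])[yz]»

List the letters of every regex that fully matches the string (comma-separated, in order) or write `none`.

A

A → match
B → no match
C → no match
D → no match
E → no match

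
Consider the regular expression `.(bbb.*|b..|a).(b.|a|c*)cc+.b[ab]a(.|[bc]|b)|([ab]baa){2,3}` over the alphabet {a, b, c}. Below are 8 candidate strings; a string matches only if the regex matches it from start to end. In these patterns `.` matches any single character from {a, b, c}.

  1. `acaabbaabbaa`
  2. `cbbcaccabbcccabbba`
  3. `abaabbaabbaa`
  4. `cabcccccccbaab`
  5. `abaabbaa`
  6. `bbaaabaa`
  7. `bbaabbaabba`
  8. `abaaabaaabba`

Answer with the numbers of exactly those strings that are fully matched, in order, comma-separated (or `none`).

1 → no match
2 → no match
3 → match
4 → match
5 → match
6 → match
7 → no match
8 → no match

3, 4, 5, 6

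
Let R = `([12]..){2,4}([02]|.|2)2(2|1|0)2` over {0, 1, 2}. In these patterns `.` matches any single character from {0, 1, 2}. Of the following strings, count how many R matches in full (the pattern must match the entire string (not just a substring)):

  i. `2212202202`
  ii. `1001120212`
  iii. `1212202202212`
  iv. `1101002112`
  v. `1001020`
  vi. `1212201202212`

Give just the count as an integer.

4

i → match
ii → match
iii → match
iv → no match
v → no match — must end with `2`
vi → match
Total matched: 4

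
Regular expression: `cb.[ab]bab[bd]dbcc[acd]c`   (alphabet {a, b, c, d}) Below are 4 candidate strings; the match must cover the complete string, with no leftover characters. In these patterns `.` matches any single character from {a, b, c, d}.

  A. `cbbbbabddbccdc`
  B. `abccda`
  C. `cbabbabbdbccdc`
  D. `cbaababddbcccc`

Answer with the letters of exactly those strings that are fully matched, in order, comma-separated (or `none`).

A → match
B → no match — must start with `cb`
C → match
D → match

A, C, D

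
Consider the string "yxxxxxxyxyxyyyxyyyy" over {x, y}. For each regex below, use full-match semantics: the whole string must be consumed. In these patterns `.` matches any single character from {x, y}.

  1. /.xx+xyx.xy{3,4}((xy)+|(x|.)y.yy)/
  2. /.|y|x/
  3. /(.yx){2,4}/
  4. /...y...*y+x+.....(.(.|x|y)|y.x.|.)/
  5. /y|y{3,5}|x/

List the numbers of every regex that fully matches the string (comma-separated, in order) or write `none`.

1

1 → match
2 → no match
3 → no match — must end with "yx"
4 → no match
5 → no match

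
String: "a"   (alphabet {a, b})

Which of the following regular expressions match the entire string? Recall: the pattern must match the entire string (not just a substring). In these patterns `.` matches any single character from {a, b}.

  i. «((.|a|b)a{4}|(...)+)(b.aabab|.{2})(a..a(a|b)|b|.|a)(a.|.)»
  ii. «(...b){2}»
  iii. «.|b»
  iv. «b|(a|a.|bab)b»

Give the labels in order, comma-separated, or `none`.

iii

i → no match
ii → no match — must end with "b"
iii → match
iv → no match — must end with "b"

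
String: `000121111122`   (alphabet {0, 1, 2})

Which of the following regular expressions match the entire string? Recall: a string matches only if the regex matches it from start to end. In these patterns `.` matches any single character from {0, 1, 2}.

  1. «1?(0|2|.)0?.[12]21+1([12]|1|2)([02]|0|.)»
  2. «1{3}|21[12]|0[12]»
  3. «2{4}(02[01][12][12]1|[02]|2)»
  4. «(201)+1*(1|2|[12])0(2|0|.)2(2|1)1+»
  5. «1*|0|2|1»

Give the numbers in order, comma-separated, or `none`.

1 → match
2 → no match
3 → no match — must start with `2`
4 → no match — must start with `201`
5 → no match

1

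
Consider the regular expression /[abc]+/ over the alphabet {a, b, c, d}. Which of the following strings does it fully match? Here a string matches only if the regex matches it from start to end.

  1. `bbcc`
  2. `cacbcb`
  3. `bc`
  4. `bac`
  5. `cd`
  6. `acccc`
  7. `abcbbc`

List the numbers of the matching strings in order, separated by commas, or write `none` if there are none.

1, 2, 3, 4, 6, 7

1 → match
2 → match
3 → match
4 → match
5 → no match
6 → match
7 → match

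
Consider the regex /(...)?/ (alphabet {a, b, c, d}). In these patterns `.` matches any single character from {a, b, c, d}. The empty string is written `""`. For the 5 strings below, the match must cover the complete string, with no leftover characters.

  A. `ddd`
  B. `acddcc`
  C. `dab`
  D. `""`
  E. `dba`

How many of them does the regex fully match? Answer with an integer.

A → match
B → no match
C → match
D → match
E → match
Total matched: 4

4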